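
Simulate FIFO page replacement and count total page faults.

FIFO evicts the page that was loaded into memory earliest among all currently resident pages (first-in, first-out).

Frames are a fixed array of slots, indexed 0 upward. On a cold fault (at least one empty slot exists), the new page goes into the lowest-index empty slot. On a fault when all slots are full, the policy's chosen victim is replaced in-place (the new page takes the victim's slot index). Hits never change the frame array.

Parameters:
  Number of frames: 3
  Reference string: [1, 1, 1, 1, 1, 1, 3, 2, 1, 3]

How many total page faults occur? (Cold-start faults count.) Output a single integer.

Step 0: ref 1 → FAULT, frames=[1,-,-]
Step 1: ref 1 → HIT, frames=[1,-,-]
Step 2: ref 1 → HIT, frames=[1,-,-]
Step 3: ref 1 → HIT, frames=[1,-,-]
Step 4: ref 1 → HIT, frames=[1,-,-]
Step 5: ref 1 → HIT, frames=[1,-,-]
Step 6: ref 3 → FAULT, frames=[1,3,-]
Step 7: ref 2 → FAULT, frames=[1,3,2]
Step 8: ref 1 → HIT, frames=[1,3,2]
Step 9: ref 3 → HIT, frames=[1,3,2]
Total faults: 3

Answer: 3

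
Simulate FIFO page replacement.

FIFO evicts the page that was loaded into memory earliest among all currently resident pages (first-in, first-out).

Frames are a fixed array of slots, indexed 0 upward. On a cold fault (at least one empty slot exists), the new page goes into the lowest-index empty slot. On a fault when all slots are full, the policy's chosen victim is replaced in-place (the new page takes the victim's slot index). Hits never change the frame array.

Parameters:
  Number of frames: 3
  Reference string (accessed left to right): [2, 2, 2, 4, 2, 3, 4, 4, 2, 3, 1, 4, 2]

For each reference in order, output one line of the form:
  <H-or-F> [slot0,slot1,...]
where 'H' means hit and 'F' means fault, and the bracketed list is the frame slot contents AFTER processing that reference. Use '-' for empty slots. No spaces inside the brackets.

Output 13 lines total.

F [2,-,-]
H [2,-,-]
H [2,-,-]
F [2,4,-]
H [2,4,-]
F [2,4,3]
H [2,4,3]
H [2,4,3]
H [2,4,3]
H [2,4,3]
F [1,4,3]
H [1,4,3]
F [1,2,3]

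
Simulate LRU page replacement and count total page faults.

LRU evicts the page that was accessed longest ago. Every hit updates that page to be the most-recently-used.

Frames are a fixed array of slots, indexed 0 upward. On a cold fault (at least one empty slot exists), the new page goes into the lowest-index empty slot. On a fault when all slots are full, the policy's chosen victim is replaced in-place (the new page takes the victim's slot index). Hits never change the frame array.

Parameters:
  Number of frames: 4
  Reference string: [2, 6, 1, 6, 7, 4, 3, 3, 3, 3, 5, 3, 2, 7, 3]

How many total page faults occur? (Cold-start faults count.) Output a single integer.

Answer: 9

Derivation:
Step 0: ref 2 → FAULT, frames=[2,-,-,-]
Step 1: ref 6 → FAULT, frames=[2,6,-,-]
Step 2: ref 1 → FAULT, frames=[2,6,1,-]
Step 3: ref 6 → HIT, frames=[2,6,1,-]
Step 4: ref 7 → FAULT, frames=[2,6,1,7]
Step 5: ref 4 → FAULT (evict 2), frames=[4,6,1,7]
Step 6: ref 3 → FAULT (evict 1), frames=[4,6,3,7]
Step 7: ref 3 → HIT, frames=[4,6,3,7]
Step 8: ref 3 → HIT, frames=[4,6,3,7]
Step 9: ref 3 → HIT, frames=[4,6,3,7]
Step 10: ref 5 → FAULT (evict 6), frames=[4,5,3,7]
Step 11: ref 3 → HIT, frames=[4,5,3,7]
Step 12: ref 2 → FAULT (evict 7), frames=[4,5,3,2]
Step 13: ref 7 → FAULT (evict 4), frames=[7,5,3,2]
Step 14: ref 3 → HIT, frames=[7,5,3,2]
Total faults: 9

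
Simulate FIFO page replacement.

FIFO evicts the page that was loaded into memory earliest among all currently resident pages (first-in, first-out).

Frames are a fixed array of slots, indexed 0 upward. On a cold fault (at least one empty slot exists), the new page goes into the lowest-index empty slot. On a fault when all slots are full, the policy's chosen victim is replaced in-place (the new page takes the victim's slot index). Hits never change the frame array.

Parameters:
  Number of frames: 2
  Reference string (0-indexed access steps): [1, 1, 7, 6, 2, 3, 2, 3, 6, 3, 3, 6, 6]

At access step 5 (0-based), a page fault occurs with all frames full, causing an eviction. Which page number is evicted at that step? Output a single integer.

Answer: 6

Derivation:
Step 0: ref 1 -> FAULT, frames=[1,-]
Step 1: ref 1 -> HIT, frames=[1,-]
Step 2: ref 7 -> FAULT, frames=[1,7]
Step 3: ref 6 -> FAULT, evict 1, frames=[6,7]
Step 4: ref 2 -> FAULT, evict 7, frames=[6,2]
Step 5: ref 3 -> FAULT, evict 6, frames=[3,2]
At step 5: evicted page 6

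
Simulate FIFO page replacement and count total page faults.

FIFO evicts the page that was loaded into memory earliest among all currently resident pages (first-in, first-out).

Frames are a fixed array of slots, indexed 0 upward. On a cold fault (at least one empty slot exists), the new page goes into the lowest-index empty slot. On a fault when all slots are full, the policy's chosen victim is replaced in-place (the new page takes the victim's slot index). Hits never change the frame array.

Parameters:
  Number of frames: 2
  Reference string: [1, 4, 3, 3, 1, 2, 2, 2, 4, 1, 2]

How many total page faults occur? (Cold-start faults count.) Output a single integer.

Answer: 8

Derivation:
Step 0: ref 1 → FAULT, frames=[1,-]
Step 1: ref 4 → FAULT, frames=[1,4]
Step 2: ref 3 → FAULT (evict 1), frames=[3,4]
Step 3: ref 3 → HIT, frames=[3,4]
Step 4: ref 1 → FAULT (evict 4), frames=[3,1]
Step 5: ref 2 → FAULT (evict 3), frames=[2,1]
Step 6: ref 2 → HIT, frames=[2,1]
Step 7: ref 2 → HIT, frames=[2,1]
Step 8: ref 4 → FAULT (evict 1), frames=[2,4]
Step 9: ref 1 → FAULT (evict 2), frames=[1,4]
Step 10: ref 2 → FAULT (evict 4), frames=[1,2]
Total faults: 8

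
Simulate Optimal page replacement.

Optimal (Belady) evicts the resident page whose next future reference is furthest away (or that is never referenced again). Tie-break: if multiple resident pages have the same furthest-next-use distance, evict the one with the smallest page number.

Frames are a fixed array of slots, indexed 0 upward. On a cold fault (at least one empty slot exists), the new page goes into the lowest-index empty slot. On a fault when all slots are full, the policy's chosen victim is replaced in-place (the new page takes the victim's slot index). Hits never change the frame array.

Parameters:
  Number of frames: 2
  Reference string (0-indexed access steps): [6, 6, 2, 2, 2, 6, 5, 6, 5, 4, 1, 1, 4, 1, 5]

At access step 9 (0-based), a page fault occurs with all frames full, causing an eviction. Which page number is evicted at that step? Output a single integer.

Answer: 6

Derivation:
Step 0: ref 6 -> FAULT, frames=[6,-]
Step 1: ref 6 -> HIT, frames=[6,-]
Step 2: ref 2 -> FAULT, frames=[6,2]
Step 3: ref 2 -> HIT, frames=[6,2]
Step 4: ref 2 -> HIT, frames=[6,2]
Step 5: ref 6 -> HIT, frames=[6,2]
Step 6: ref 5 -> FAULT, evict 2, frames=[6,5]
Step 7: ref 6 -> HIT, frames=[6,5]
Step 8: ref 5 -> HIT, frames=[6,5]
Step 9: ref 4 -> FAULT, evict 6, frames=[4,5]
At step 9: evicted page 6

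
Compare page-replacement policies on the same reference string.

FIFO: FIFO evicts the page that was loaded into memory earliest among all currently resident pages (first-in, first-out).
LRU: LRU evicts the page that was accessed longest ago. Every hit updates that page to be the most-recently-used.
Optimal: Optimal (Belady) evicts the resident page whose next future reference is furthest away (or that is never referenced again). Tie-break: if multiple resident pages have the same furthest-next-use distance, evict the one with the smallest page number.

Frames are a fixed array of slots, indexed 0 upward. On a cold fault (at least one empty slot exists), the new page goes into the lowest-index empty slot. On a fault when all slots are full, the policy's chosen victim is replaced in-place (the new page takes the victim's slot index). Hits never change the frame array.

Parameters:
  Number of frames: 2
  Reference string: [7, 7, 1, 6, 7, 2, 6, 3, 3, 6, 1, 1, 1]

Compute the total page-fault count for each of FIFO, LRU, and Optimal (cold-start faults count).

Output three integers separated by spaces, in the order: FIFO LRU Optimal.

Answer: 8 8 6

Derivation:
--- FIFO ---
  step 0: ref 7 -> FAULT, frames=[7,-] (faults so far: 1)
  step 1: ref 7 -> HIT, frames=[7,-] (faults so far: 1)
  step 2: ref 1 -> FAULT, frames=[7,1] (faults so far: 2)
  step 3: ref 6 -> FAULT, evict 7, frames=[6,1] (faults so far: 3)
  step 4: ref 7 -> FAULT, evict 1, frames=[6,7] (faults so far: 4)
  step 5: ref 2 -> FAULT, evict 6, frames=[2,7] (faults so far: 5)
  step 6: ref 6 -> FAULT, evict 7, frames=[2,6] (faults so far: 6)
  step 7: ref 3 -> FAULT, evict 2, frames=[3,6] (faults so far: 7)
  step 8: ref 3 -> HIT, frames=[3,6] (faults so far: 7)
  step 9: ref 6 -> HIT, frames=[3,6] (faults so far: 7)
  step 10: ref 1 -> FAULT, evict 6, frames=[3,1] (faults so far: 8)
  step 11: ref 1 -> HIT, frames=[3,1] (faults so far: 8)
  step 12: ref 1 -> HIT, frames=[3,1] (faults so far: 8)
  FIFO total faults: 8
--- LRU ---
  step 0: ref 7 -> FAULT, frames=[7,-] (faults so far: 1)
  step 1: ref 7 -> HIT, frames=[7,-] (faults so far: 1)
  step 2: ref 1 -> FAULT, frames=[7,1] (faults so far: 2)
  step 3: ref 6 -> FAULT, evict 7, frames=[6,1] (faults so far: 3)
  step 4: ref 7 -> FAULT, evict 1, frames=[6,7] (faults so far: 4)
  step 5: ref 2 -> FAULT, evict 6, frames=[2,7] (faults so far: 5)
  step 6: ref 6 -> FAULT, evict 7, frames=[2,6] (faults so far: 6)
  step 7: ref 3 -> FAULT, evict 2, frames=[3,6] (faults so far: 7)
  step 8: ref 3 -> HIT, frames=[3,6] (faults so far: 7)
  step 9: ref 6 -> HIT, frames=[3,6] (faults so far: 7)
  step 10: ref 1 -> FAULT, evict 3, frames=[1,6] (faults so far: 8)
  step 11: ref 1 -> HIT, frames=[1,6] (faults so far: 8)
  step 12: ref 1 -> HIT, frames=[1,6] (faults so far: 8)
  LRU total faults: 8
--- Optimal ---
  step 0: ref 7 -> FAULT, frames=[7,-] (faults so far: 1)
  step 1: ref 7 -> HIT, frames=[7,-] (faults so far: 1)
  step 2: ref 1 -> FAULT, frames=[7,1] (faults so far: 2)
  step 3: ref 6 -> FAULT, evict 1, frames=[7,6] (faults so far: 3)
  step 4: ref 7 -> HIT, frames=[7,6] (faults so far: 3)
  step 5: ref 2 -> FAULT, evict 7, frames=[2,6] (faults so far: 4)
  step 6: ref 6 -> HIT, frames=[2,6] (faults so far: 4)
  step 7: ref 3 -> FAULT, evict 2, frames=[3,6] (faults so far: 5)
  step 8: ref 3 -> HIT, frames=[3,6] (faults so far: 5)
  step 9: ref 6 -> HIT, frames=[3,6] (faults so far: 5)
  step 10: ref 1 -> FAULT, evict 3, frames=[1,6] (faults so far: 6)
  step 11: ref 1 -> HIT, frames=[1,6] (faults so far: 6)
  step 12: ref 1 -> HIT, frames=[1,6] (faults so far: 6)
  Optimal total faults: 6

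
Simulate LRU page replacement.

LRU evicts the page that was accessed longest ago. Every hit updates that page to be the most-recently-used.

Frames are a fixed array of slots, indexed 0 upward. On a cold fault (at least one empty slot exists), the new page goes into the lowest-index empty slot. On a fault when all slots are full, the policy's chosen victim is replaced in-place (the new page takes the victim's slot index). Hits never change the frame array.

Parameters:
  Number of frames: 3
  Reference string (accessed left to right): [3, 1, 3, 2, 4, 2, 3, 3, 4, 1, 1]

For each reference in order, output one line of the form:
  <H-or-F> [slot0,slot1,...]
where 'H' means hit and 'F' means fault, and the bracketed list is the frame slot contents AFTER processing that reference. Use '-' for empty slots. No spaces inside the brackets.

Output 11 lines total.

F [3,-,-]
F [3,1,-]
H [3,1,-]
F [3,1,2]
F [3,4,2]
H [3,4,2]
H [3,4,2]
H [3,4,2]
H [3,4,2]
F [3,4,1]
H [3,4,1]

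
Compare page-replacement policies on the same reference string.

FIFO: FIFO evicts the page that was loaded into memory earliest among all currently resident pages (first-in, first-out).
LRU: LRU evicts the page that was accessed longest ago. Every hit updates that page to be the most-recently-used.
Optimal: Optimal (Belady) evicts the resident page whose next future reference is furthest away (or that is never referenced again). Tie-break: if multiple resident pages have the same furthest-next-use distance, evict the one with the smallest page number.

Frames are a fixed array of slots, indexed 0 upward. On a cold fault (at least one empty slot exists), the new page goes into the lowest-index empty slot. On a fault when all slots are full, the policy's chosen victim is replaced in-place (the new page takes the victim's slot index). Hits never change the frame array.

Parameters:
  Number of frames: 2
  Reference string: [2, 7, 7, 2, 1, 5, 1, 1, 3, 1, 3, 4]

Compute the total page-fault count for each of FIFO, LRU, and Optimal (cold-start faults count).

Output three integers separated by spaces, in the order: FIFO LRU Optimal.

Answer: 7 6 6

Derivation:
--- FIFO ---
  step 0: ref 2 -> FAULT, frames=[2,-] (faults so far: 1)
  step 1: ref 7 -> FAULT, frames=[2,7] (faults so far: 2)
  step 2: ref 7 -> HIT, frames=[2,7] (faults so far: 2)
  step 3: ref 2 -> HIT, frames=[2,7] (faults so far: 2)
  step 4: ref 1 -> FAULT, evict 2, frames=[1,7] (faults so far: 3)
  step 5: ref 5 -> FAULT, evict 7, frames=[1,5] (faults so far: 4)
  step 6: ref 1 -> HIT, frames=[1,5] (faults so far: 4)
  step 7: ref 1 -> HIT, frames=[1,5] (faults so far: 4)
  step 8: ref 3 -> FAULT, evict 1, frames=[3,5] (faults so far: 5)
  step 9: ref 1 -> FAULT, evict 5, frames=[3,1] (faults so far: 6)
  step 10: ref 3 -> HIT, frames=[3,1] (faults so far: 6)
  step 11: ref 4 -> FAULT, evict 3, frames=[4,1] (faults so far: 7)
  FIFO total faults: 7
--- LRU ---
  step 0: ref 2 -> FAULT, frames=[2,-] (faults so far: 1)
  step 1: ref 7 -> FAULT, frames=[2,7] (faults so far: 2)
  step 2: ref 7 -> HIT, frames=[2,7] (faults so far: 2)
  step 3: ref 2 -> HIT, frames=[2,7] (faults so far: 2)
  step 4: ref 1 -> FAULT, evict 7, frames=[2,1] (faults so far: 3)
  step 5: ref 5 -> FAULT, evict 2, frames=[5,1] (faults so far: 4)
  step 6: ref 1 -> HIT, frames=[5,1] (faults so far: 4)
  step 7: ref 1 -> HIT, frames=[5,1] (faults so far: 4)
  step 8: ref 3 -> FAULT, evict 5, frames=[3,1] (faults so far: 5)
  step 9: ref 1 -> HIT, frames=[3,1] (faults so far: 5)
  step 10: ref 3 -> HIT, frames=[3,1] (faults so far: 5)
  step 11: ref 4 -> FAULT, evict 1, frames=[3,4] (faults so far: 6)
  LRU total faults: 6
--- Optimal ---
  step 0: ref 2 -> FAULT, frames=[2,-] (faults so far: 1)
  step 1: ref 7 -> FAULT, frames=[2,7] (faults so far: 2)
  step 2: ref 7 -> HIT, frames=[2,7] (faults so far: 2)
  step 3: ref 2 -> HIT, frames=[2,7] (faults so far: 2)
  step 4: ref 1 -> FAULT, evict 2, frames=[1,7] (faults so far: 3)
  step 5: ref 5 -> FAULT, evict 7, frames=[1,5] (faults so far: 4)
  step 6: ref 1 -> HIT, frames=[1,5] (faults so far: 4)
  step 7: ref 1 -> HIT, frames=[1,5] (faults so far: 4)
  step 8: ref 3 -> FAULT, evict 5, frames=[1,3] (faults so far: 5)
  step 9: ref 1 -> HIT, frames=[1,3] (faults so far: 5)
  step 10: ref 3 -> HIT, frames=[1,3] (faults so far: 5)
  step 11: ref 4 -> FAULT, evict 1, frames=[4,3] (faults so far: 6)
  Optimal total faults: 6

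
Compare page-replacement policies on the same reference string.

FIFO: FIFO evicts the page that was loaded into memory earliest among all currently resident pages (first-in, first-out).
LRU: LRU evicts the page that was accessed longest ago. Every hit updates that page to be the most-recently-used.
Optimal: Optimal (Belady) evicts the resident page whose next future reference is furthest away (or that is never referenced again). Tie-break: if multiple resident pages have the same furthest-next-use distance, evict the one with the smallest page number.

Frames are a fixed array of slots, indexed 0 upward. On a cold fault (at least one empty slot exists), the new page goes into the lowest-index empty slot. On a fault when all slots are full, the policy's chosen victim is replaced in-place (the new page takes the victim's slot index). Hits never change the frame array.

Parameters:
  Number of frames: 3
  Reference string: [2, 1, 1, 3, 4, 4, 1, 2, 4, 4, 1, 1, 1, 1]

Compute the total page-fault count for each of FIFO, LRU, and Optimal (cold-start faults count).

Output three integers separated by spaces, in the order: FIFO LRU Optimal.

--- FIFO ---
  step 0: ref 2 -> FAULT, frames=[2,-,-] (faults so far: 1)
  step 1: ref 1 -> FAULT, frames=[2,1,-] (faults so far: 2)
  step 2: ref 1 -> HIT, frames=[2,1,-] (faults so far: 2)
  step 3: ref 3 -> FAULT, frames=[2,1,3] (faults so far: 3)
  step 4: ref 4 -> FAULT, evict 2, frames=[4,1,3] (faults so far: 4)
  step 5: ref 4 -> HIT, frames=[4,1,3] (faults so far: 4)
  step 6: ref 1 -> HIT, frames=[4,1,3] (faults so far: 4)
  step 7: ref 2 -> FAULT, evict 1, frames=[4,2,3] (faults so far: 5)
  step 8: ref 4 -> HIT, frames=[4,2,3] (faults so far: 5)
  step 9: ref 4 -> HIT, frames=[4,2,3] (faults so far: 5)
  step 10: ref 1 -> FAULT, evict 3, frames=[4,2,1] (faults so far: 6)
  step 11: ref 1 -> HIT, frames=[4,2,1] (faults so far: 6)
  step 12: ref 1 -> HIT, frames=[4,2,1] (faults so far: 6)
  step 13: ref 1 -> HIT, frames=[4,2,1] (faults so far: 6)
  FIFO total faults: 6
--- LRU ---
  step 0: ref 2 -> FAULT, frames=[2,-,-] (faults so far: 1)
  step 1: ref 1 -> FAULT, frames=[2,1,-] (faults so far: 2)
  step 2: ref 1 -> HIT, frames=[2,1,-] (faults so far: 2)
  step 3: ref 3 -> FAULT, frames=[2,1,3] (faults so far: 3)
  step 4: ref 4 -> FAULT, evict 2, frames=[4,1,3] (faults so far: 4)
  step 5: ref 4 -> HIT, frames=[4,1,3] (faults so far: 4)
  step 6: ref 1 -> HIT, frames=[4,1,3] (faults so far: 4)
  step 7: ref 2 -> FAULT, evict 3, frames=[4,1,2] (faults so far: 5)
  step 8: ref 4 -> HIT, frames=[4,1,2] (faults so far: 5)
  step 9: ref 4 -> HIT, frames=[4,1,2] (faults so far: 5)
  step 10: ref 1 -> HIT, frames=[4,1,2] (faults so far: 5)
  step 11: ref 1 -> HIT, frames=[4,1,2] (faults so far: 5)
  step 12: ref 1 -> HIT, frames=[4,1,2] (faults so far: 5)
  step 13: ref 1 -> HIT, frames=[4,1,2] (faults so far: 5)
  LRU total faults: 5
--- Optimal ---
  step 0: ref 2 -> FAULT, frames=[2,-,-] (faults so far: 1)
  step 1: ref 1 -> FAULT, frames=[2,1,-] (faults so far: 2)
  step 2: ref 1 -> HIT, frames=[2,1,-] (faults so far: 2)
  step 3: ref 3 -> FAULT, frames=[2,1,3] (faults so far: 3)
  step 4: ref 4 -> FAULT, evict 3, frames=[2,1,4] (faults so far: 4)
  step 5: ref 4 -> HIT, frames=[2,1,4] (faults so far: 4)
  step 6: ref 1 -> HIT, frames=[2,1,4] (faults so far: 4)
  step 7: ref 2 -> HIT, frames=[2,1,4] (faults so far: 4)
  step 8: ref 4 -> HIT, frames=[2,1,4] (faults so far: 4)
  step 9: ref 4 -> HIT, frames=[2,1,4] (faults so far: 4)
  step 10: ref 1 -> HIT, frames=[2,1,4] (faults so far: 4)
  step 11: ref 1 -> HIT, frames=[2,1,4] (faults so far: 4)
  step 12: ref 1 -> HIT, frames=[2,1,4] (faults so far: 4)
  step 13: ref 1 -> HIT, frames=[2,1,4] (faults so far: 4)
  Optimal total faults: 4

Answer: 6 5 4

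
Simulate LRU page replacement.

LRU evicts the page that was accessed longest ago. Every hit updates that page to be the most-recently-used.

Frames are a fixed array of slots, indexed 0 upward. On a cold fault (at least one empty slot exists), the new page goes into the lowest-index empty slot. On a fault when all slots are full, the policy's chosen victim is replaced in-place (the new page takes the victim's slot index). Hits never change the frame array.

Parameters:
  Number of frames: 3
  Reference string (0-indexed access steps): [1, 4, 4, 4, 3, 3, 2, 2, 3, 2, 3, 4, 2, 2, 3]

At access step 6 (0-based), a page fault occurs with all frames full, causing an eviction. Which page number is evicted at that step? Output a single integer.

Step 0: ref 1 -> FAULT, frames=[1,-,-]
Step 1: ref 4 -> FAULT, frames=[1,4,-]
Step 2: ref 4 -> HIT, frames=[1,4,-]
Step 3: ref 4 -> HIT, frames=[1,4,-]
Step 4: ref 3 -> FAULT, frames=[1,4,3]
Step 5: ref 3 -> HIT, frames=[1,4,3]
Step 6: ref 2 -> FAULT, evict 1, frames=[2,4,3]
At step 6: evicted page 1

Answer: 1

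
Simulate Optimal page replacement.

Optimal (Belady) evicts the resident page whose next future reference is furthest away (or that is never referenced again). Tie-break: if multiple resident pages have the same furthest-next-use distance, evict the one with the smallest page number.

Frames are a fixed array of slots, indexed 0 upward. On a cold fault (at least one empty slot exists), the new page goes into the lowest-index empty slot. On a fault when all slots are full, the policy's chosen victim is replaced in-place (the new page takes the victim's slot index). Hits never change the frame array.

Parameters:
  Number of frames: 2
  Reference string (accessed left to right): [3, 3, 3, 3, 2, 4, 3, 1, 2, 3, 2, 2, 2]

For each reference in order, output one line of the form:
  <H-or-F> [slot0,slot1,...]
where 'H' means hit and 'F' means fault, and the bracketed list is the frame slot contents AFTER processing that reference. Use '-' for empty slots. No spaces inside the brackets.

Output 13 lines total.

F [3,-]
H [3,-]
H [3,-]
H [3,-]
F [3,2]
F [3,4]
H [3,4]
F [3,1]
F [3,2]
H [3,2]
H [3,2]
H [3,2]
H [3,2]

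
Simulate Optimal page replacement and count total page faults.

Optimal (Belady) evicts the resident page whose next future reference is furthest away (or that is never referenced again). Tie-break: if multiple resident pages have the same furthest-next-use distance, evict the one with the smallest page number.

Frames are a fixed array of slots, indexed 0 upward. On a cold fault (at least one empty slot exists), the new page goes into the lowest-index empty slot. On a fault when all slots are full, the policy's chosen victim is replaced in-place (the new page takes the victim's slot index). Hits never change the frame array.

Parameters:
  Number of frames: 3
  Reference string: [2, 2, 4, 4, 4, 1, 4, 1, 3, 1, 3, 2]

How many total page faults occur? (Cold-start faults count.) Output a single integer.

Answer: 4

Derivation:
Step 0: ref 2 → FAULT, frames=[2,-,-]
Step 1: ref 2 → HIT, frames=[2,-,-]
Step 2: ref 4 → FAULT, frames=[2,4,-]
Step 3: ref 4 → HIT, frames=[2,4,-]
Step 4: ref 4 → HIT, frames=[2,4,-]
Step 5: ref 1 → FAULT, frames=[2,4,1]
Step 6: ref 4 → HIT, frames=[2,4,1]
Step 7: ref 1 → HIT, frames=[2,4,1]
Step 8: ref 3 → FAULT (evict 4), frames=[2,3,1]
Step 9: ref 1 → HIT, frames=[2,3,1]
Step 10: ref 3 → HIT, frames=[2,3,1]
Step 11: ref 2 → HIT, frames=[2,3,1]
Total faults: 4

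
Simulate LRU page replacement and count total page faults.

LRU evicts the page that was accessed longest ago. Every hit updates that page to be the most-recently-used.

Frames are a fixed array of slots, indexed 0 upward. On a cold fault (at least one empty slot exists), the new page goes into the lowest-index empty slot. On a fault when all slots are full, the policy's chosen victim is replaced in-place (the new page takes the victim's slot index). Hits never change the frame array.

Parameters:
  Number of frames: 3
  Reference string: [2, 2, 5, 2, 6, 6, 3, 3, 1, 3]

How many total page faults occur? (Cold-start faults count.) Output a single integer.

Step 0: ref 2 → FAULT, frames=[2,-,-]
Step 1: ref 2 → HIT, frames=[2,-,-]
Step 2: ref 5 → FAULT, frames=[2,5,-]
Step 3: ref 2 → HIT, frames=[2,5,-]
Step 4: ref 6 → FAULT, frames=[2,5,6]
Step 5: ref 6 → HIT, frames=[2,5,6]
Step 6: ref 3 → FAULT (evict 5), frames=[2,3,6]
Step 7: ref 3 → HIT, frames=[2,3,6]
Step 8: ref 1 → FAULT (evict 2), frames=[1,3,6]
Step 9: ref 3 → HIT, frames=[1,3,6]
Total faults: 5

Answer: 5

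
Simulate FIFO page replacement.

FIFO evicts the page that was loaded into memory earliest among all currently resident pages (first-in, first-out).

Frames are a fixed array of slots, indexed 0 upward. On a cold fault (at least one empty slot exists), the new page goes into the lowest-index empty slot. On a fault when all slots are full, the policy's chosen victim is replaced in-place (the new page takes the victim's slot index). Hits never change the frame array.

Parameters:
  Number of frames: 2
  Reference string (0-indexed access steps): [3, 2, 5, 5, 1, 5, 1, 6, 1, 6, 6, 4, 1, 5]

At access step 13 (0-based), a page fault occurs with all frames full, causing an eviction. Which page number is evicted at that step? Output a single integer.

Step 0: ref 3 -> FAULT, frames=[3,-]
Step 1: ref 2 -> FAULT, frames=[3,2]
Step 2: ref 5 -> FAULT, evict 3, frames=[5,2]
Step 3: ref 5 -> HIT, frames=[5,2]
Step 4: ref 1 -> FAULT, evict 2, frames=[5,1]
Step 5: ref 5 -> HIT, frames=[5,1]
Step 6: ref 1 -> HIT, frames=[5,1]
Step 7: ref 6 -> FAULT, evict 5, frames=[6,1]
Step 8: ref 1 -> HIT, frames=[6,1]
Step 9: ref 6 -> HIT, frames=[6,1]
Step 10: ref 6 -> HIT, frames=[6,1]
Step 11: ref 4 -> FAULT, evict 1, frames=[6,4]
Step 12: ref 1 -> FAULT, evict 6, frames=[1,4]
Step 13: ref 5 -> FAULT, evict 4, frames=[1,5]
At step 13: evicted page 4

Answer: 4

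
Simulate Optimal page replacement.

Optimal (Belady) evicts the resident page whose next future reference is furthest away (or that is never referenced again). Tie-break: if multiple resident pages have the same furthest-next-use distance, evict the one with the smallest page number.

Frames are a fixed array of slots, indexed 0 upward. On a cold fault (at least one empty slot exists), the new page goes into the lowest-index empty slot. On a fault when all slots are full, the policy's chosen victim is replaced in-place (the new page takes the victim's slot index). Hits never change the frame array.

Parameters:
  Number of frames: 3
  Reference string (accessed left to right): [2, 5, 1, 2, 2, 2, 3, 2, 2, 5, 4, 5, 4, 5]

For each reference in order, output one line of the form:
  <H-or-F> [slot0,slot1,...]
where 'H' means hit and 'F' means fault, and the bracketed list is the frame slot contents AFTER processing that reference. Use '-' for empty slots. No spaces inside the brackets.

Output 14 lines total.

F [2,-,-]
F [2,5,-]
F [2,5,1]
H [2,5,1]
H [2,5,1]
H [2,5,1]
F [2,5,3]
H [2,5,3]
H [2,5,3]
H [2,5,3]
F [4,5,3]
H [4,5,3]
H [4,5,3]
H [4,5,3]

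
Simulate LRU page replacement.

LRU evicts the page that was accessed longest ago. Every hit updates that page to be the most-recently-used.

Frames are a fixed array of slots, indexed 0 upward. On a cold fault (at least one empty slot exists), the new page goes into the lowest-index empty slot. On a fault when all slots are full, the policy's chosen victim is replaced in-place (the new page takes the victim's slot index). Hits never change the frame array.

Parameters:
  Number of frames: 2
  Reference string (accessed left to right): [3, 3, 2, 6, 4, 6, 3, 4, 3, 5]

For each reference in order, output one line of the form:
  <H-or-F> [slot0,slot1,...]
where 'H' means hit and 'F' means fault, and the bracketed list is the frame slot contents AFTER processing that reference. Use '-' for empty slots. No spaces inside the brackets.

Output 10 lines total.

F [3,-]
H [3,-]
F [3,2]
F [6,2]
F [6,4]
H [6,4]
F [6,3]
F [4,3]
H [4,3]
F [5,3]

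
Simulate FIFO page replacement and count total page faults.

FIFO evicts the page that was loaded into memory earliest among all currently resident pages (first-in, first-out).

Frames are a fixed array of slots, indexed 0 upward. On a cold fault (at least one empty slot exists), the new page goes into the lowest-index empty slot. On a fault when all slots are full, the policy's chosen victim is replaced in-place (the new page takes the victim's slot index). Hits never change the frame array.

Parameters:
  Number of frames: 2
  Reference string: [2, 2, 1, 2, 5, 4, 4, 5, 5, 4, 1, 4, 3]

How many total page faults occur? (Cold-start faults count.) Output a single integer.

Answer: 6

Derivation:
Step 0: ref 2 → FAULT, frames=[2,-]
Step 1: ref 2 → HIT, frames=[2,-]
Step 2: ref 1 → FAULT, frames=[2,1]
Step 3: ref 2 → HIT, frames=[2,1]
Step 4: ref 5 → FAULT (evict 2), frames=[5,1]
Step 5: ref 4 → FAULT (evict 1), frames=[5,4]
Step 6: ref 4 → HIT, frames=[5,4]
Step 7: ref 5 → HIT, frames=[5,4]
Step 8: ref 5 → HIT, frames=[5,4]
Step 9: ref 4 → HIT, frames=[5,4]
Step 10: ref 1 → FAULT (evict 5), frames=[1,4]
Step 11: ref 4 → HIT, frames=[1,4]
Step 12: ref 3 → FAULT (evict 4), frames=[1,3]
Total faults: 6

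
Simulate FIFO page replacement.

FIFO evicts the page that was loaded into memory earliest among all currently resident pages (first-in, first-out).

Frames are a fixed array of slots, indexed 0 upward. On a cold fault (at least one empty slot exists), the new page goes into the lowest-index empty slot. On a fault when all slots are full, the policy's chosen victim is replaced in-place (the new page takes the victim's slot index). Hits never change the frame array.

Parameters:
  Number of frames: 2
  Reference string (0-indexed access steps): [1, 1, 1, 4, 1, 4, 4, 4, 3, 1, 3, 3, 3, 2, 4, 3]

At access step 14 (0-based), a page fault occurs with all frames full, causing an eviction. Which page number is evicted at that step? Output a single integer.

Answer: 1

Derivation:
Step 0: ref 1 -> FAULT, frames=[1,-]
Step 1: ref 1 -> HIT, frames=[1,-]
Step 2: ref 1 -> HIT, frames=[1,-]
Step 3: ref 4 -> FAULT, frames=[1,4]
Step 4: ref 1 -> HIT, frames=[1,4]
Step 5: ref 4 -> HIT, frames=[1,4]
Step 6: ref 4 -> HIT, frames=[1,4]
Step 7: ref 4 -> HIT, frames=[1,4]
Step 8: ref 3 -> FAULT, evict 1, frames=[3,4]
Step 9: ref 1 -> FAULT, evict 4, frames=[3,1]
Step 10: ref 3 -> HIT, frames=[3,1]
Step 11: ref 3 -> HIT, frames=[3,1]
Step 12: ref 3 -> HIT, frames=[3,1]
Step 13: ref 2 -> FAULT, evict 3, frames=[2,1]
Step 14: ref 4 -> FAULT, evict 1, frames=[2,4]
At step 14: evicted page 1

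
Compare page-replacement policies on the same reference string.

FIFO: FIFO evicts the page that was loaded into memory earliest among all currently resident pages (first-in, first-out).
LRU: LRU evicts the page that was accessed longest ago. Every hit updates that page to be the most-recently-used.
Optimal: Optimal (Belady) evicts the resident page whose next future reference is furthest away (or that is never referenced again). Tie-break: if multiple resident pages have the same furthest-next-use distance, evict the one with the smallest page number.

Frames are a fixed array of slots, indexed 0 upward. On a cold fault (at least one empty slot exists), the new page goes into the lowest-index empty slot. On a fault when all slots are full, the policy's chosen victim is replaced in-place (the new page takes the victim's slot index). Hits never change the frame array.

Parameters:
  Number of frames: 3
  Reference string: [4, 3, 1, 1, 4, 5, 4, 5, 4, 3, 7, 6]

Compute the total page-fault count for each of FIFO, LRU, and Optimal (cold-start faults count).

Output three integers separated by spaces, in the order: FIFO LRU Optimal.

--- FIFO ---
  step 0: ref 4 -> FAULT, frames=[4,-,-] (faults so far: 1)
  step 1: ref 3 -> FAULT, frames=[4,3,-] (faults so far: 2)
  step 2: ref 1 -> FAULT, frames=[4,3,1] (faults so far: 3)
  step 3: ref 1 -> HIT, frames=[4,3,1] (faults so far: 3)
  step 4: ref 4 -> HIT, frames=[4,3,1] (faults so far: 3)
  step 5: ref 5 -> FAULT, evict 4, frames=[5,3,1] (faults so far: 4)
  step 6: ref 4 -> FAULT, evict 3, frames=[5,4,1] (faults so far: 5)
  step 7: ref 5 -> HIT, frames=[5,4,1] (faults so far: 5)
  step 8: ref 4 -> HIT, frames=[5,4,1] (faults so far: 5)
  step 9: ref 3 -> FAULT, evict 1, frames=[5,4,3] (faults so far: 6)
  step 10: ref 7 -> FAULT, evict 5, frames=[7,4,3] (faults so far: 7)
  step 11: ref 6 -> FAULT, evict 4, frames=[7,6,3] (faults so far: 8)
  FIFO total faults: 8
--- LRU ---
  step 0: ref 4 -> FAULT, frames=[4,-,-] (faults so far: 1)
  step 1: ref 3 -> FAULT, frames=[4,3,-] (faults so far: 2)
  step 2: ref 1 -> FAULT, frames=[4,3,1] (faults so far: 3)
  step 3: ref 1 -> HIT, frames=[4,3,1] (faults so far: 3)
  step 4: ref 4 -> HIT, frames=[4,3,1] (faults so far: 3)
  step 5: ref 5 -> FAULT, evict 3, frames=[4,5,1] (faults so far: 4)
  step 6: ref 4 -> HIT, frames=[4,5,1] (faults so far: 4)
  step 7: ref 5 -> HIT, frames=[4,5,1] (faults so far: 4)
  step 8: ref 4 -> HIT, frames=[4,5,1] (faults so far: 4)
  step 9: ref 3 -> FAULT, evict 1, frames=[4,5,3] (faults so far: 5)
  step 10: ref 7 -> FAULT, evict 5, frames=[4,7,3] (faults so far: 6)
  step 11: ref 6 -> FAULT, evict 4, frames=[6,7,3] (faults so far: 7)
  LRU total faults: 7
--- Optimal ---
  step 0: ref 4 -> FAULT, frames=[4,-,-] (faults so far: 1)
  step 1: ref 3 -> FAULT, frames=[4,3,-] (faults so far: 2)
  step 2: ref 1 -> FAULT, frames=[4,3,1] (faults so far: 3)
  step 3: ref 1 -> HIT, frames=[4,3,1] (faults so far: 3)
  step 4: ref 4 -> HIT, frames=[4,3,1] (faults so far: 3)
  step 5: ref 5 -> FAULT, evict 1, frames=[4,3,5] (faults so far: 4)
  step 6: ref 4 -> HIT, frames=[4,3,5] (faults so far: 4)
  step 7: ref 5 -> HIT, frames=[4,3,5] (faults so far: 4)
  step 8: ref 4 -> HIT, frames=[4,3,5] (faults so far: 4)
  step 9: ref 3 -> HIT, frames=[4,3,5] (faults so far: 4)
  step 10: ref 7 -> FAULT, evict 3, frames=[4,7,5] (faults so far: 5)
  step 11: ref 6 -> FAULT, evict 4, frames=[6,7,5] (faults so far: 6)
  Optimal total faults: 6

Answer: 8 7 6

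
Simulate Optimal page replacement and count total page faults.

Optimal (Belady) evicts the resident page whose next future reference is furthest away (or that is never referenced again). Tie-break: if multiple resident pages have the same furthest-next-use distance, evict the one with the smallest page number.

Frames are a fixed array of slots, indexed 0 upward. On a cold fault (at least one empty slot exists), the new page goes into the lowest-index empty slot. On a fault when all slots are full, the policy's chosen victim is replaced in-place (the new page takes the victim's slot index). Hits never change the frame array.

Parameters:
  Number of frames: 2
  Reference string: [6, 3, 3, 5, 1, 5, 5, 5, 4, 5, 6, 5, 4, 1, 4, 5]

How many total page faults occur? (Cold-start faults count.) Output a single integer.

Step 0: ref 6 → FAULT, frames=[6,-]
Step 1: ref 3 → FAULT, frames=[6,3]
Step 2: ref 3 → HIT, frames=[6,3]
Step 3: ref 5 → FAULT (evict 3), frames=[6,5]
Step 4: ref 1 → FAULT (evict 6), frames=[1,5]
Step 5: ref 5 → HIT, frames=[1,5]
Step 6: ref 5 → HIT, frames=[1,5]
Step 7: ref 5 → HIT, frames=[1,5]
Step 8: ref 4 → FAULT (evict 1), frames=[4,5]
Step 9: ref 5 → HIT, frames=[4,5]
Step 10: ref 6 → FAULT (evict 4), frames=[6,5]
Step 11: ref 5 → HIT, frames=[6,5]
Step 12: ref 4 → FAULT (evict 6), frames=[4,5]
Step 13: ref 1 → FAULT (evict 5), frames=[4,1]
Step 14: ref 4 → HIT, frames=[4,1]
Step 15: ref 5 → FAULT (evict 1), frames=[4,5]
Total faults: 9

Answer: 9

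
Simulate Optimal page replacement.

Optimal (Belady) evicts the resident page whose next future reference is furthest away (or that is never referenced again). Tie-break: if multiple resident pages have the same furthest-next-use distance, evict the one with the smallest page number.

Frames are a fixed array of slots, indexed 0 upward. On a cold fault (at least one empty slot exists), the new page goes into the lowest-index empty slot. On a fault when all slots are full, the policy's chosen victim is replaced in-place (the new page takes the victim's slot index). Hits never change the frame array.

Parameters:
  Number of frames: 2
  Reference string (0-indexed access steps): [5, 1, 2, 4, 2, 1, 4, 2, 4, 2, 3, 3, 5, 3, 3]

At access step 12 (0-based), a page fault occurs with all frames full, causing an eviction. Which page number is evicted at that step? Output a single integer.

Answer: 4

Derivation:
Step 0: ref 5 -> FAULT, frames=[5,-]
Step 1: ref 1 -> FAULT, frames=[5,1]
Step 2: ref 2 -> FAULT, evict 5, frames=[2,1]
Step 3: ref 4 -> FAULT, evict 1, frames=[2,4]
Step 4: ref 2 -> HIT, frames=[2,4]
Step 5: ref 1 -> FAULT, evict 2, frames=[1,4]
Step 6: ref 4 -> HIT, frames=[1,4]
Step 7: ref 2 -> FAULT, evict 1, frames=[2,4]
Step 8: ref 4 -> HIT, frames=[2,4]
Step 9: ref 2 -> HIT, frames=[2,4]
Step 10: ref 3 -> FAULT, evict 2, frames=[3,4]
Step 11: ref 3 -> HIT, frames=[3,4]
Step 12: ref 5 -> FAULT, evict 4, frames=[3,5]
At step 12: evicted page 4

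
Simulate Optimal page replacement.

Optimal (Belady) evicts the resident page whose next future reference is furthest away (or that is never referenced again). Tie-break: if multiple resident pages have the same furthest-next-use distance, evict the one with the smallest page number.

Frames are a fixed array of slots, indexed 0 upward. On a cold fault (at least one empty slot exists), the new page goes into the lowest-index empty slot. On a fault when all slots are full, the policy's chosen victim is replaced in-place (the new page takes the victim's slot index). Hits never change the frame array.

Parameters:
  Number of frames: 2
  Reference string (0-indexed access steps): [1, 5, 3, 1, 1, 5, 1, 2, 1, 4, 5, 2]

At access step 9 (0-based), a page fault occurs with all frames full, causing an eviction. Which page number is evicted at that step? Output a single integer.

Step 0: ref 1 -> FAULT, frames=[1,-]
Step 1: ref 5 -> FAULT, frames=[1,5]
Step 2: ref 3 -> FAULT, evict 5, frames=[1,3]
Step 3: ref 1 -> HIT, frames=[1,3]
Step 4: ref 1 -> HIT, frames=[1,3]
Step 5: ref 5 -> FAULT, evict 3, frames=[1,5]
Step 6: ref 1 -> HIT, frames=[1,5]
Step 7: ref 2 -> FAULT, evict 5, frames=[1,2]
Step 8: ref 1 -> HIT, frames=[1,2]
Step 9: ref 4 -> FAULT, evict 1, frames=[4,2]
At step 9: evicted page 1

Answer: 1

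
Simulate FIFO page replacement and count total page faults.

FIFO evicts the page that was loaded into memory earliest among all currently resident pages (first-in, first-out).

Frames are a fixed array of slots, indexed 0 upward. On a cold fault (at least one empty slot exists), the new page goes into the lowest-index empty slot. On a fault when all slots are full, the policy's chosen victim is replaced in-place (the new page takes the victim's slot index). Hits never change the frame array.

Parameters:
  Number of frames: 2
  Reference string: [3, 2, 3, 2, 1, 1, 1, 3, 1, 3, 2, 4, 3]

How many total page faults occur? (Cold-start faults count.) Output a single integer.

Answer: 7

Derivation:
Step 0: ref 3 → FAULT, frames=[3,-]
Step 1: ref 2 → FAULT, frames=[3,2]
Step 2: ref 3 → HIT, frames=[3,2]
Step 3: ref 2 → HIT, frames=[3,2]
Step 4: ref 1 → FAULT (evict 3), frames=[1,2]
Step 5: ref 1 → HIT, frames=[1,2]
Step 6: ref 1 → HIT, frames=[1,2]
Step 7: ref 3 → FAULT (evict 2), frames=[1,3]
Step 8: ref 1 → HIT, frames=[1,3]
Step 9: ref 3 → HIT, frames=[1,3]
Step 10: ref 2 → FAULT (evict 1), frames=[2,3]
Step 11: ref 4 → FAULT (evict 3), frames=[2,4]
Step 12: ref 3 → FAULT (evict 2), frames=[3,4]
Total faults: 7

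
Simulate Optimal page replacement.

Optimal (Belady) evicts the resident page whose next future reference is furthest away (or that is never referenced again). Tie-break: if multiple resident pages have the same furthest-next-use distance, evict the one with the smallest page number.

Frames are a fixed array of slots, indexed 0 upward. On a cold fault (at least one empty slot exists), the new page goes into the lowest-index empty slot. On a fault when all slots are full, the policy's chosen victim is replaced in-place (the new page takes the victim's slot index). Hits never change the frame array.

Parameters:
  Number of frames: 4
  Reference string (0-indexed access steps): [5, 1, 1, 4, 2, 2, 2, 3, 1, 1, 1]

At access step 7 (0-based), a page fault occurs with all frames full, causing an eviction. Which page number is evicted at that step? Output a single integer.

Step 0: ref 5 -> FAULT, frames=[5,-,-,-]
Step 1: ref 1 -> FAULT, frames=[5,1,-,-]
Step 2: ref 1 -> HIT, frames=[5,1,-,-]
Step 3: ref 4 -> FAULT, frames=[5,1,4,-]
Step 4: ref 2 -> FAULT, frames=[5,1,4,2]
Step 5: ref 2 -> HIT, frames=[5,1,4,2]
Step 6: ref 2 -> HIT, frames=[5,1,4,2]
Step 7: ref 3 -> FAULT, evict 2, frames=[5,1,4,3]
At step 7: evicted page 2

Answer: 2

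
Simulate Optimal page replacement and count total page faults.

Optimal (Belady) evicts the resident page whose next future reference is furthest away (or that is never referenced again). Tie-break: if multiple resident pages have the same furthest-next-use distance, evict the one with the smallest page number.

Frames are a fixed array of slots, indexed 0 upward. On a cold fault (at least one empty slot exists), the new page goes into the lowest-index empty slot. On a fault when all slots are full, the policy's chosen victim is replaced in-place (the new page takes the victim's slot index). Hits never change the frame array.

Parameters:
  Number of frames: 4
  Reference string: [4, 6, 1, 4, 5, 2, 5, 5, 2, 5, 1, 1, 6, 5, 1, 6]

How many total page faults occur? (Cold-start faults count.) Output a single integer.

Step 0: ref 4 → FAULT, frames=[4,-,-,-]
Step 1: ref 6 → FAULT, frames=[4,6,-,-]
Step 2: ref 1 → FAULT, frames=[4,6,1,-]
Step 3: ref 4 → HIT, frames=[4,6,1,-]
Step 4: ref 5 → FAULT, frames=[4,6,1,5]
Step 5: ref 2 → FAULT (evict 4), frames=[2,6,1,5]
Step 6: ref 5 → HIT, frames=[2,6,1,5]
Step 7: ref 5 → HIT, frames=[2,6,1,5]
Step 8: ref 2 → HIT, frames=[2,6,1,5]
Step 9: ref 5 → HIT, frames=[2,6,1,5]
Step 10: ref 1 → HIT, frames=[2,6,1,5]
Step 11: ref 1 → HIT, frames=[2,6,1,5]
Step 12: ref 6 → HIT, frames=[2,6,1,5]
Step 13: ref 5 → HIT, frames=[2,6,1,5]
Step 14: ref 1 → HIT, frames=[2,6,1,5]
Step 15: ref 6 → HIT, frames=[2,6,1,5]
Total faults: 5

Answer: 5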